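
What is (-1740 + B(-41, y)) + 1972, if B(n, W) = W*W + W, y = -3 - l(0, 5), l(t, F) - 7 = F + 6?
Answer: 652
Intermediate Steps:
l(t, F) = 13 + F (l(t, F) = 7 + (F + 6) = 7 + (6 + F) = 13 + F)
y = -21 (y = -3 - (13 + 5) = -3 - 1*18 = -3 - 18 = -21)
B(n, W) = W + W² (B(n, W) = W² + W = W + W²)
(-1740 + B(-41, y)) + 1972 = (-1740 - 21*(1 - 21)) + 1972 = (-1740 - 21*(-20)) + 1972 = (-1740 + 420) + 1972 = -1320 + 1972 = 652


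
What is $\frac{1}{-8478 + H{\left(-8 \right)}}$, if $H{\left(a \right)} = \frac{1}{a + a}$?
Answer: $- \frac{16}{135649} \approx -0.00011795$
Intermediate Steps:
$H{\left(a \right)} = \frac{1}{2 a}$
$\frac{1}{-8478 + H{\left(-8 \right)}} = \frac{1}{-8478 + \frac{1}{2 \left(-8\right)}} = \frac{1}{-8478 + \frac{1}{2} \left(- \frac{1}{8}\right)} = \frac{1}{-8478 - \frac{1}{16}} = \frac{1}{- \frac{135649}{16}} = - \frac{16}{135649}$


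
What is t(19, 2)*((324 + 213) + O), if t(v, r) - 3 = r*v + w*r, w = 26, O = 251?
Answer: 73284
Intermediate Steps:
t(v, r) = 3 + 26*r + r*v (t(v, r) = 3 + (r*v + 26*r) = 3 + (26*r + r*v) = 3 + 26*r + r*v)
t(19, 2)*((324 + 213) + O) = (3 + 26*2 + 2*19)*((324 + 213) + 251) = (3 + 52 + 38)*(537 + 251) = 93*788 = 73284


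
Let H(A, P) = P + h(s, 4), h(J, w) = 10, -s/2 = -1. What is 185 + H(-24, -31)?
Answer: 164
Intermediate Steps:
s = 2 (s = -2*(-1) = 2)
H(A, P) = 10 + P (H(A, P) = P + 10 = 10 + P)
185 + H(-24, -31) = 185 + (10 - 31) = 185 - 21 = 164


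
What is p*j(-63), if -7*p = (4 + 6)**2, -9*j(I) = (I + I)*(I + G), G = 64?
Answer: -200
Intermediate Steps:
j(I) = -2*I*(64 + I)/9 (j(I) = -(I + I)*(I + 64)/9 = -2*I*(64 + I)/9)
p = -100/7 (p = -(4 + 6)**2/7 = -1/7*10**2 = -1/7*100 = -100/7 ≈ -14.286)
p*j(-63) = -(-200)*(-63)*(64 - 63)/63 = -(-200)*(-63)/63 = -100/7*14 = -200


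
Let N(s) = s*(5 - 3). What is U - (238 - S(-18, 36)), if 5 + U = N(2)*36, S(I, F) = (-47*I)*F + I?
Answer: 30339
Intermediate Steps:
N(s) = 2*s (N(s) = s*2 = 2*s)
S(I, F) = I - 47*F*I (S(I, F) = -47*F*I + I = I - 47*F*I)
U = 139 (U = -5 + (2*2)*36 = -5 + 4*36 = -5 + 144 = 139)
U - (238 - S(-18, 36)) = 139 - (238 - (-18)*(1 - 47*36)) = 139 - (238 - (-18)*(1 - 1692)) = 139 - (238 - (-18)*(-1691)) = 139 - (238 - 1*30438) = 139 - (238 - 30438) = 139 - 1*(-30200) = 139 + 30200 = 30339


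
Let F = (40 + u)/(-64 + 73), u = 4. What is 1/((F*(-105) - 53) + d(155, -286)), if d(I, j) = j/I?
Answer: -465/264203 ≈ -0.0017600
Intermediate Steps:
F = 44/9 (F = (40 + 4)/(-64 + 73) = 44/9 ≈ 4.8889)
1/((F*(-105) - 53) + d(155, -286)) = 1/(((44/9)*(-105) - 53) - 286/155) = 1/((-1540/3 - 53) - 286*1/155) = 1/(-1699/3 - 286/155) = 1/(-264203/465) = -465/264203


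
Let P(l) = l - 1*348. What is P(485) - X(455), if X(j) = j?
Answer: -318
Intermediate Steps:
P(l) = -348 + l (P(l) = l - 348 = -348 + l)
P(485) - X(455) = (-348 + 485) - 1*455 = 137 - 455 = -318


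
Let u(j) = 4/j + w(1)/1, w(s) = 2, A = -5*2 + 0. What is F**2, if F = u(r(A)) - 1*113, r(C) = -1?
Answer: 13225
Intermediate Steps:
A = -10 (A = -10 + 0 = -10)
u(j) = 2 + 4/j (u(j) = 4/j + 2/1 = 4/j + 2*1 = 4/j + 2 = 2 + 4/j)
F = -115 (F = (2 + 4/(-1)) - 1*113 = (2 + 4*(-1)) - 113 = (2 - 4) - 113 = -2 - 113 = -115)
F**2 = (-115)**2 = 13225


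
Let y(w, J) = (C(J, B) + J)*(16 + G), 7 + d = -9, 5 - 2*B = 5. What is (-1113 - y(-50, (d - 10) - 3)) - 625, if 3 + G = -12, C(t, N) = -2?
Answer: -1707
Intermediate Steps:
B = 0 (B = 5/2 - ½*5 = 5/2 - 5/2 = 0)
d = -16 (d = -7 - 9 = -16)
G = -15 (G = -3 - 12 = -15)
y(w, J) = -2 + J (y(w, J) = (-2 + J)*(16 - 15) = (-2 + J)*1 = -2 + J)
(-1113 - y(-50, (d - 10) - 3)) - 625 = (-1113 - (-2 + ((-16 - 10) - 3))) - 625 = (-1113 - (-2 + (-26 - 3))) - 625 = (-1113 - (-2 - 29)) - 625 = (-1113 - 1*(-31)) - 625 = (-1113 + 31) - 625 = -1082 - 625 = -1707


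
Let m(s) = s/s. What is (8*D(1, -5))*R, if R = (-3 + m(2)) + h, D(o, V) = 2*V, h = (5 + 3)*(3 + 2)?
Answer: -3040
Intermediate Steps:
h = 40 (h = 8*5 = 40)
m(s) = 1
R = 38 (R = (-3 + 1) + 40 = -2 + 40 = 38)
(8*D(1, -5))*R = (8*(2*(-5)))*38 = (8*(-10))*38 = -80*38 = -3040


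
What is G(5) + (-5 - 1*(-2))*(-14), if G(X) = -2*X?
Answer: 32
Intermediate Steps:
G(5) + (-5 - 1*(-2))*(-14) = -2*5 + (-5 - 1*(-2))*(-14) = -10 + (-5 + 2)*(-14) = -10 - 3*(-14) = -10 + 42 = 32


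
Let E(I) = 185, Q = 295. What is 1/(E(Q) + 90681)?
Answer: 1/90866 ≈ 1.1005e-5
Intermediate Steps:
1/(E(Q) + 90681) = 1/(185 + 90681) = 1/90866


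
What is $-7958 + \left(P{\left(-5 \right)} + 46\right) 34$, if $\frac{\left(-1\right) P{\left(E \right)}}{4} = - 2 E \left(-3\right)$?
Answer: $-2314$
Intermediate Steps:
$P{\left(E \right)} = - 24 E$ ($P{\left(E \right)} = - 4 - 2 E \left(-3\right) = - 4 \cdot 6 E = - 24 E$)
$-7958 + \left(P{\left(-5 \right)} + 46\right) 34 = -7958 + \left(\left(-24\right) \left(-5\right) + 46\right) 34 = -7958 + \left(120 + 46\right) 34 = -7958 + 166 \cdot 34 = -7958 + 5644 = -2314$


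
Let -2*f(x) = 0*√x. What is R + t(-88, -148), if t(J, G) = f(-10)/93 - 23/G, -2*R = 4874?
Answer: -360653/148 ≈ -2436.8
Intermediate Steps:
R = -2437 (R = -½*4874 = -2437)
f(x) = 0 (f(x) = -0*√x = -½*0 = 0)
t(J, G) = -23/G (t(J, G) = 0/93 - 23/G = 0*(1/93) - 23/G = 0 - 23/G = -23/G)
R + t(-88, -148) = -2437 - 23/(-148) = -2437 - 23*(-1/148) = -2437 + 23/148 = -360653/148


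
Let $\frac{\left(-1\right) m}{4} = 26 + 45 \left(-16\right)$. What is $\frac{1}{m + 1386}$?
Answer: $\frac{1}{4162} \approx 0.00024027$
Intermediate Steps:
$m = 2776$ ($m = - 4 \left(26 + 45 \left(-16\right)\right) = - 4 \left(26 - 720\right) = \left(-4\right) \left(-694\right) = 2776$)
$\frac{1}{m + 1386} = \frac{1}{2776 + 1386} = \frac{1}{4162}$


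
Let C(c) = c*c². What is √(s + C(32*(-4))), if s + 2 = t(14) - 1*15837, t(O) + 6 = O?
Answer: I*√2112983 ≈ 1453.6*I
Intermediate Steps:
t(O) = -6 + O
s = -15831 (s = -2 + ((-6 + 14) - 1*15837) = -2 + (8 - 15837) = -2 - 15829 = -15831)
C(c) = c³
√(s + C(32*(-4))) = √(-15831 + (32*(-4))³) = √(-15831 + (-128)³) = √(-15831 - 2097152) = √(-2112983) = I*√2112983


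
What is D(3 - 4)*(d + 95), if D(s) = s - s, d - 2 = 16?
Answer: 0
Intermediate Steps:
d = 18 (d = 2 + 16 = 18)
D(s) = 0
D(3 - 4)*(d + 95) = 0*(18 + 95) = 0*113 = 0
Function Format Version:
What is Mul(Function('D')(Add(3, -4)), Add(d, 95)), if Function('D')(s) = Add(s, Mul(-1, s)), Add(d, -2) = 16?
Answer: 0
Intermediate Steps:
d = 18 (d = Add(2, 16) = 18)
Function('D')(s) = 0
Mul(Function('D')(Add(3, -4)), Add(d, 95)) = Mul(0, Add(18, 95)) = Mul(0, 113) = 0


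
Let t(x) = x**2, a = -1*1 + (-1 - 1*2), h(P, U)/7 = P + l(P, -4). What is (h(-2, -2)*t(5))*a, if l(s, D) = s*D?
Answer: -4200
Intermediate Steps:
l(s, D) = D*s
h(P, U) = -21*P (h(P, U) = 7*(P - 4*P) = 7*(-3*P) = -21*P)
a = -4 (a = -1 + (-1 - 2) = -1 - 3 = -4)
(h(-2, -2)*t(5))*a = (-21*(-2)*5**2)*(-4) = (42*25)*(-4) = 1050*(-4) = -4200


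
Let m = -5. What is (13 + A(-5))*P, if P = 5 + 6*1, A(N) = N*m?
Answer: 418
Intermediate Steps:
A(N) = -5*N (A(N) = N*(-5) = -5*N)
P = 11 (P = 5 + 6 = 11)
(13 + A(-5))*P = (13 - 5*(-5))*11 = (13 + 25)*11 = 38*11 = 418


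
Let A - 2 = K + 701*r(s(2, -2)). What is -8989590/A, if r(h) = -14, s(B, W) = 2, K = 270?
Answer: 4494795/4771 ≈ 942.11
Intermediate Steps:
A = -9542 (A = 2 + (270 + 701*(-14)) = 2 + (270 - 9814) = 2 - 9544 = -9542)
-8989590/A = -8989590/(-9542) = -8989590*(-1/9542) = 4494795/4771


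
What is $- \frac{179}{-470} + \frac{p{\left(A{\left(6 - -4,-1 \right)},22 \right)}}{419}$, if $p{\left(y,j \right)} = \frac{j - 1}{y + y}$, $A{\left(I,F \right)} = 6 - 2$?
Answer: $\frac{304939}{787720} \approx 0.38712$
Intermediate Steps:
$A{\left(I,F \right)} = 4$ ($A{\left(I,F \right)} = 6 - 2 = 4$)
$p{\left(y,j \right)} = \frac{-1 + j}{2 y}$
$- \frac{179}{-470} + \frac{p{\left(A{\left(6 - -4,-1 \right)},22 \right)}}{419} = - \frac{179}{-470} + \frac{\frac{1}{2} \cdot \frac{1}{4} \left(-1 + 22\right)}{419} = \left(-179\right) \left(- \frac{1}{470}\right) + \frac{1}{2} \cdot \frac{1}{4} \cdot 21 \cdot \frac{1}{419} = \frac{179}{470} + \frac{21}{8} \cdot \frac{1}{419} = \frac{179}{470} + \frac{21}{3352} = \frac{304939}{787720}$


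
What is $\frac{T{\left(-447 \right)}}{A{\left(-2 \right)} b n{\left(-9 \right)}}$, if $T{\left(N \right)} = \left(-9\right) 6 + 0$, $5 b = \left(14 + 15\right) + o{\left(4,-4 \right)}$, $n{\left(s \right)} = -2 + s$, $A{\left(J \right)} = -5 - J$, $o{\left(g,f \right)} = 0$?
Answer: $- \frac{90}{319} \approx -0.28213$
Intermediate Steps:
$b = \frac{29}{5}$ ($b = \frac{\left(14 + 15\right) + 0}{5} = \frac{29 + 0}{5} = \frac{1}{5} \cdot 29 = \frac{29}{5} \approx 5.8$)
$T{\left(N \right)} = -54$ ($T{\left(N \right)} = -54 + 0 = -54$)
$\frac{T{\left(-447 \right)}}{A{\left(-2 \right)} b n{\left(-9 \right)}} = - \frac{54}{\left(-5 - -2\right) \frac{29}{5} \left(-2 - 9\right)} = - \frac{54}{\left(-5 + 2\right) \frac{29}{5} \left(-11\right)} = - \frac{54}{\left(-3\right) \frac{29}{5} \left(-11\right)} = - \frac{54}{\left(- \frac{87}{5}\right) \left(-11\right)} = - \frac{54}{\frac{957}{5}} = \left(-54\right) \frac{5}{957} = - \frac{90}{319}$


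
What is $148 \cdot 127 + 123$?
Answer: $18919$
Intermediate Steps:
$148 \cdot 127 + 123 = 18796 + 123 = 18919$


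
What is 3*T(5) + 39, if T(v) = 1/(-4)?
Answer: 153/4 ≈ 38.250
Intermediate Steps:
T(v) = -¼
3*T(5) + 39 = 3*(-¼) + 39 = -¾ + 39 = 153/4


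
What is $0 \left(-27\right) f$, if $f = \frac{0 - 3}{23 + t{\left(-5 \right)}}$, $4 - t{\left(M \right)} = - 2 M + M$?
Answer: $0$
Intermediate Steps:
$t{\left(M \right)} = 4 + M$ ($t{\left(M \right)} = 4 - \left(- 2 M + M\right) = 4 - - M = 4 + M$)
$f = - \frac{3}{22}$ ($f = \frac{0 - 3}{23 + \left(4 - 5\right)} = - \frac{3}{23 - 1} = - \frac{3}{22} \approx -0.13636$)
$0 \left(-27\right) f = 0 \left(-27\right) \left(- \frac{3}{22}\right) = 0 \left(- \frac{3}{22}\right) = 0$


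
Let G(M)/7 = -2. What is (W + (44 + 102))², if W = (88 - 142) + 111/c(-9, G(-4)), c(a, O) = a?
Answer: 57121/9 ≈ 6346.8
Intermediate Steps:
G(M) = -14 (G(M) = 7*(-2) = -14)
W = -199/3 (W = (88 - 142) + 111/(-9) = -54 + 111*(-⅑) = -54 - 37/3 = -199/3 ≈ -66.333)
(W + (44 + 102))² = (-199/3 + (44 + 102))² = (-199/3 + 146)² = (239/3)² = 57121/9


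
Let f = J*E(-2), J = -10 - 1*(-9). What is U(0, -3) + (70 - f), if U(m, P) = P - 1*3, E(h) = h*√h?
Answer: 64 - 2*I*√2 ≈ 64.0 - 2.8284*I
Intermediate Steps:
E(h) = h^(3/2)
J = -1 (J = -10 + 9 = -1)
U(m, P) = -3 + P (U(m, P) = P - 3 = -3 + P)
f = 2*I*√2 (f = -(-2)^(3/2) = -(-2)*I*√2 = 2*I*√2 ≈ 2.8284*I)
U(0, -3) + (70 - f) = (-3 - 3) + (70 - 2*I*√2) = -6 + (70 - 2*I*√2) = 64 - 2*I*√2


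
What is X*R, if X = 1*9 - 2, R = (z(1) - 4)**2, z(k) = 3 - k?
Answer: 28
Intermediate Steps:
R = 4 (R = ((3 - 1*1) - 4)**2 = ((3 - 1) - 4)**2 = (2 - 4)**2 = (-2)**2 = 4)
X = 7 (X = 9 - 2 = 7)
X*R = 7*4 = 28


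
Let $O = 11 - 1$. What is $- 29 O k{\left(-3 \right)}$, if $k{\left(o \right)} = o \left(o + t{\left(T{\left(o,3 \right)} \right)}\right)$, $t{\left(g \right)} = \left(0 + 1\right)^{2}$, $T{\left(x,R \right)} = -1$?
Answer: $-1740$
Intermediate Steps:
$t{\left(g \right)} = 1$ ($t{\left(g \right)} = 1^{2} = 1$)
$k{\left(o \right)} = o \left(1 + o\right)$ ($k{\left(o \right)} = o \left(o + 1\right) = o \left(1 + o\right)$)
$O = 10$ ($O = 11 - 1 = 10$)
$- 29 O k{\left(-3 \right)} = \left(-29\right) 10 \left(- 3 \left(1 - 3\right)\right) = - 290 \left(\left(-3\right) \left(-2\right)\right) = \left(-290\right) 6 = -1740$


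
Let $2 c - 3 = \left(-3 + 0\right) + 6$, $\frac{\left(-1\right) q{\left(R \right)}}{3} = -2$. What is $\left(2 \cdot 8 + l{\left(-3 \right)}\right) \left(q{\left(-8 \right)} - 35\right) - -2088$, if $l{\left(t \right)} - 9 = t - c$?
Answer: $1537$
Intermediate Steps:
$q{\left(R \right)} = 6$ ($q{\left(R \right)} = \left(-3\right) \left(-2\right) = 6$)
$c = 3$ ($c = \frac{3}{2} + \frac{\left(-3 + 0\right) + 6}{2} = \frac{3}{2} + \frac{-3 + 6}{2} = \frac{3}{2} + \frac{1}{2} \cdot 3 = \frac{3}{2} + \frac{3}{2} = 3$)
$l{\left(t \right)} = 6 + t$ ($l{\left(t \right)} = 9 + \left(t - 3\right) = 9 + \left(-3 + t\right) = 6 + t$)
$\left(2 \cdot 8 + l{\left(-3 \right)}\right) \left(q{\left(-8 \right)} - 35\right) - -2088 = \left(2 \cdot 8 + \left(6 - 3\right)\right) \left(6 - 35\right) - -2088 = \left(16 + 3\right) \left(-29\right) + 2088 = 19 \left(-29\right) + 2088 = -551 + 2088 = 1537$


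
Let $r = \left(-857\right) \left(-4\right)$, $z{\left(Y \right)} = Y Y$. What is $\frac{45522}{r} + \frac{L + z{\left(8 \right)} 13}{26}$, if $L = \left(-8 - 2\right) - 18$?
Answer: $\frac{984921}{22282} \approx 44.203$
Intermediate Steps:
$z{\left(Y \right)} = Y^{2}$
$L = -28$ ($L = -10 + \left(-18 + 0\right) = -10 - 18 = -28$)
$r = 3428$
$\frac{45522}{r} + \frac{L + z{\left(8 \right)} 13}{26} = \frac{45522}{3428} + \frac{-28 + 8^{2} \cdot 13}{26} = 45522 \cdot \frac{1}{3428} + \left(-28 + 64 \cdot 13\right) \frac{1}{26} = \frac{22761}{1714} + \left(-28 + 832\right) \frac{1}{26} = \frac{22761}{1714} + 804 \cdot \frac{1}{26} = \frac{22761}{1714} + \frac{402}{13} = \frac{984921}{22282}$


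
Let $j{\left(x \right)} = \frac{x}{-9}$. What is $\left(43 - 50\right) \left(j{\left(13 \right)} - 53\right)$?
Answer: $\frac{3430}{9} \approx 381.11$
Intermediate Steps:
$j{\left(x \right)} = - \frac{x}{9}$ ($j{\left(x \right)} = x \left(- \frac{1}{9}\right) = - \frac{x}{9}$)
$\left(43 - 50\right) \left(j{\left(13 \right)} - 53\right) = \left(43 - 50\right) \left(\left(- \frac{1}{9}\right) 13 - 53\right) = - 7 \left(- \frac{13}{9} - 53\right) = \left(-7\right) \left(- \frac{490}{9}\right) = \frac{3430}{9}$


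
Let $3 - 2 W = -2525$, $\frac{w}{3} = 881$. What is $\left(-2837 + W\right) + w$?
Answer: $1070$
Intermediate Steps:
$w = 2643$ ($w = 3 \cdot 881 = 2643$)
$W = 1264$ ($W = \frac{3}{2} - - \frac{2525}{2} = \frac{3}{2} + \frac{2525}{2} = 1264$)
$\left(-2837 + W\right) + w = \left(-2837 + 1264\right) + 2643 = -1573 + 2643 = 1070$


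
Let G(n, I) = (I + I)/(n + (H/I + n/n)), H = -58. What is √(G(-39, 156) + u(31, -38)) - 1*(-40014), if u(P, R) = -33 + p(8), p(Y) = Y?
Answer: 40014 + I*√296788873/2993 ≈ 40014.0 + 5.756*I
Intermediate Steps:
G(n, I) = 2*I/(1 + n - 58/I) (G(n, I) = (I + I)/(n + (-58/I + n/n)) = (2*I)/(n + (-58/I + 1)) = (2*I)/(n + (1 - 58/I)) = (2*I)/(1 + n - 58/I) = 2*I/(1 + n - 58/I))
u(P, R) = -25 (u(P, R) = -33 + 8 = -25)
√(G(-39, 156) + u(31, -38)) - 1*(-40014) = √(2*156²/(-58 + 156 + 156*(-39)) - 25) - 1*(-40014) = √(2*24336/(-58 + 156 - 6084) - 25) + 40014 = √(2*24336/(-5986) - 25) + 40014 = √(2*24336*(-1/5986) - 25) + 40014 = √(-24336/2993 - 25) + 40014 = √(-99161/2993) + 40014 = I*√296788873/2993 + 40014 = 40014 + I*√296788873/2993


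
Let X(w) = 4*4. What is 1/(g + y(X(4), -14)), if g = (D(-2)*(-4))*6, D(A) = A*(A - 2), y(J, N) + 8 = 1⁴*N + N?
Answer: -1/228 ≈ -0.0043860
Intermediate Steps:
X(w) = 16
y(J, N) = -8 + 2*N (y(J, N) = -8 + (1⁴*N + N) = -8 + (1*N + N) = -8 + (N + N) = -8 + 2*N)
D(A) = A*(-2 + A)
g = -192 (g = (-2*(-2 - 2)*(-4))*6 = (-2*(-4)*(-4))*6 = (8*(-4))*6 = -32*6 = -192)
1/(g + y(X(4), -14)) = 1/(-192 + (-8 + 2*(-14))) = 1/(-192 + (-8 - 28)) = 1/(-192 - 36) = 1/(-228) = -1/228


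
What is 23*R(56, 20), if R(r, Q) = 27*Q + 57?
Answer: 13731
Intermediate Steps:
R(r, Q) = 57 + 27*Q
23*R(56, 20) = 23*(57 + 27*20) = 23*(57 + 540) = 23*597 = 13731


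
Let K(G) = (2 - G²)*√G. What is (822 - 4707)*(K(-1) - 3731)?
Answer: 14494935 - 3885*I ≈ 1.4495e+7 - 3885.0*I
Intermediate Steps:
K(G) = √G*(2 - G²)
(822 - 4707)*(K(-1) - 3731) = (822 - 4707)*(√(-1)*(2 - 1*(-1)²) - 3731) = -3885*(I*(2 - 1*1) - 3731) = -3885*(I*(2 - 1) - 3731) = -3885*(I*1 - 3731) = -3885*(I - 3731) = -3885*(-3731 + I) = 14494935 - 3885*I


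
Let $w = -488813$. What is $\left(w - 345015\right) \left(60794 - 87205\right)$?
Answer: $22022231308$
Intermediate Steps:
$\left(w - 345015\right) \left(60794 - 87205\right) = \left(-488813 - 345015\right) \left(60794 - 87205\right) = \left(-833828\right) \left(-26411\right) = 22022231308$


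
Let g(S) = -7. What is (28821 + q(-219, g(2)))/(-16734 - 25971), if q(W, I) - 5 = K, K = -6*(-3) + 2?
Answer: -28846/42705 ≈ -0.67547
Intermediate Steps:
K = 20 (K = 18 + 2 = 20)
q(W, I) = 25 (q(W, I) = 5 + 20 = 25)
(28821 + q(-219, g(2)))/(-16734 - 25971) = (28821 + 25)/(-16734 - 25971) = 28846/(-42705) = 28846*(-1/42705) = -28846/42705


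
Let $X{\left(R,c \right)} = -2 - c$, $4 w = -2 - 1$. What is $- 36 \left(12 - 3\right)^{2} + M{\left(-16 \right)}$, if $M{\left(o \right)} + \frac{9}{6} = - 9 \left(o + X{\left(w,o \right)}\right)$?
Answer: $- \frac{5799}{2} \approx -2899.5$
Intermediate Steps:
$w = - \frac{3}{4}$ ($w = \frac{-2 - 1}{4} = \frac{1}{4} \left(-3\right) = - \frac{3}{4} \approx -0.75$)
$M{\left(o \right)} = \frac{33}{2}$ ($M{\left(o \right)} = - \frac{3}{2} - 9 \left(o - \left(2 + o\right)\right) = - \frac{3}{2} - -18 = - \frac{3}{2} + 18 = \frac{33}{2}$)
$- 36 \left(12 - 3\right)^{2} + M{\left(-16 \right)} = - 36 \left(12 - 3\right)^{2} + \frac{33}{2} = - 36 \cdot 9^{2} + \frac{33}{2} = \left(-36\right) 81 + \frac{33}{2} = -2916 + \frac{33}{2} = - \frac{5799}{2}$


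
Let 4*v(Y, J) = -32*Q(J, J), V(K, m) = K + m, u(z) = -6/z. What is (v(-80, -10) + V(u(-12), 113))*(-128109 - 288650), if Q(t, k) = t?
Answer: -161285733/2 ≈ -8.0643e+7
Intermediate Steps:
v(Y, J) = -8*J (v(Y, J) = (-32*J)/4 = -8*J)
(v(-80, -10) + V(u(-12), 113))*(-128109 - 288650) = (-8*(-10) + (-6/(-12) + 113))*(-128109 - 288650) = (80 + (-6*(-1/12) + 113))*(-416759) = (80 + (1/2 + 113))*(-416759) = (80 + 227/2)*(-416759) = (387/2)*(-416759) = -161285733/2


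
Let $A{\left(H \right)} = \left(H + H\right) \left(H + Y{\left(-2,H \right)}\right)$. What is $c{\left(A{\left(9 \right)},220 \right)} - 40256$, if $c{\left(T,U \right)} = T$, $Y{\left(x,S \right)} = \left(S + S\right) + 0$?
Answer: $-39770$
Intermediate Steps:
$Y{\left(x,S \right)} = 2 S$ ($Y{\left(x,S \right)} = 2 S + 0 = 2 S$)
$A{\left(H \right)} = 6 H^{2}$ ($A{\left(H \right)} = \left(H + H\right) \left(H + 2 H\right) = 2 H 3 H = 6 H^{2}$)
$c{\left(A{\left(9 \right)},220 \right)} - 40256 = 6 \cdot 9^{2} - 40256 = 6 \cdot 81 - 40256 = 486 - 40256 = -39770$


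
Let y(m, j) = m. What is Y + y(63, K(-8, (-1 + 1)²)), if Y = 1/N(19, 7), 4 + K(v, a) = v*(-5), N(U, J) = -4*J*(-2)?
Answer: 3529/56 ≈ 63.018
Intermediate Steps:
N(U, J) = 8*J
K(v, a) = -4 - 5*v (K(v, a) = -4 + v*(-5) = -4 - 5*v)
Y = 1/56 (Y = 1/(8*7) = 1/56 ≈ 0.017857)
Y + y(63, K(-8, (-1 + 1)²)) = 1/56 + 63 = 3529/56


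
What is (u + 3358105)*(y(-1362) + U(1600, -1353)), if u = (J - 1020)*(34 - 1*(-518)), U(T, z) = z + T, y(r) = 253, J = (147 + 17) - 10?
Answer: 1440036500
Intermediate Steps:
J = 154 (J = 164 - 10 = 154)
U(T, z) = T + z
u = -478032 (u = (154 - 1020)*(34 - 1*(-518)) = -866*(34 + 518) = -866*552 = -478032)
(u + 3358105)*(y(-1362) + U(1600, -1353)) = (-478032 + 3358105)*(253 + (1600 - 1353)) = 2880073*(253 + 247) = 2880073*500 = 1440036500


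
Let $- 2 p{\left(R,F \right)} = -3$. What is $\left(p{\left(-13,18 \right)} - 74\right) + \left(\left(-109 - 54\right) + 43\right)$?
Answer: $- \frac{385}{2} \approx -192.5$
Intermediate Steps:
$p{\left(R,F \right)} = \frac{3}{2}$ ($p{\left(R,F \right)} = \left(- \frac{1}{2}\right) \left(-3\right) = \frac{3}{2}$)
$\left(p{\left(-13,18 \right)} - 74\right) + \left(\left(-109 - 54\right) + 43\right) = \left(\frac{3}{2} - 74\right) + \left(\left(-109 - 54\right) + 43\right) = - \frac{145}{2} + \left(-163 + 43\right) = - \frac{145}{2} - 120 = - \frac{385}{2}$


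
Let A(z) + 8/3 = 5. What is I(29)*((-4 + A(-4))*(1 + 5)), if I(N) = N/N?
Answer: -10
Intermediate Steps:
A(z) = 7/3 (A(z) = -8/3 + 5 = 7/3)
I(N) = 1
I(29)*((-4 + A(-4))*(1 + 5)) = 1*((-4 + 7/3)*(1 + 5)) = 1*(-5/3*6) = 1*(-10) = -10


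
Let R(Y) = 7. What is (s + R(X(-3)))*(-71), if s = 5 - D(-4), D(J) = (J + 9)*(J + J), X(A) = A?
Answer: -3692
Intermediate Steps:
D(J) = 2*J*(9 + J) (D(J) = (9 + J)*(2*J) = 2*J*(9 + J))
s = 45 (s = 5 - 2*(-4)*(9 - 4) = 5 - 2*(-4)*5 = 5 - 1*(-40) = 5 + 40 = 45)
(s + R(X(-3)))*(-71) = (45 + 7)*(-71) = 52*(-71) = -3692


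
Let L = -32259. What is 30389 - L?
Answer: 62648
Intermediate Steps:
30389 - L = 30389 - 1*(-32259) = 30389 + 32259 = 62648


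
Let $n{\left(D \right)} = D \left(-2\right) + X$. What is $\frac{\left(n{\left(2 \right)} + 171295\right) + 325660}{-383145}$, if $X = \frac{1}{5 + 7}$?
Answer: $- \frac{5963413}{4597740} \approx -1.297$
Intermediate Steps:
$X = \frac{1}{12} \approx 0.083333$
$n{\left(D \right)} = \frac{1}{12} - 2 D$ ($n{\left(D \right)} = D \left(-2\right) + \frac{1}{12} = - 2 D + \frac{1}{12} = \frac{1}{12} - 2 D$)
$\frac{\left(n{\left(2 \right)} + 171295\right) + 325660}{-383145} = \frac{\left(\left(\frac{1}{12} - 4\right) + 171295\right) + 325660}{-383145} = \left(\left(\left(\frac{1}{12} - 4\right) + 171295\right) + 325660\right) \left(- \frac{1}{383145}\right) = \left(\left(- \frac{47}{12} + 171295\right) + 325660\right) \left(- \frac{1}{383145}\right) = \left(\frac{2055493}{12} + 325660\right) \left(- \frac{1}{383145}\right) = \frac{5963413}{12} \left(- \frac{1}{383145}\right) = - \frac{5963413}{4597740}$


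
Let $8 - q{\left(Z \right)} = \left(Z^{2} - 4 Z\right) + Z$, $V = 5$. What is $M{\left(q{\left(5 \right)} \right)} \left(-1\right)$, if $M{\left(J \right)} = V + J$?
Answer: $-3$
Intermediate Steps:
$q{\left(Z \right)} = 8 - Z^{2} + 3 Z$ ($q{\left(Z \right)} = 8 - \left(\left(Z^{2} - 4 Z\right) + Z\right) = 8 - \left(Z^{2} - 3 Z\right) = 8 - Z^{2} + 3 Z$)
$M{\left(J \right)} = 5 + J$
$M{\left(q{\left(5 \right)} \right)} \left(-1\right) = \left(5 + \left(8 - 5^{2} + 3 \cdot 5\right)\right) \left(-1\right) = \left(5 + \left(8 - 25 + 15\right)\right) \left(-1\right) = \left(5 - 2\right) \left(-1\right) = 3 \left(-1\right) = -3$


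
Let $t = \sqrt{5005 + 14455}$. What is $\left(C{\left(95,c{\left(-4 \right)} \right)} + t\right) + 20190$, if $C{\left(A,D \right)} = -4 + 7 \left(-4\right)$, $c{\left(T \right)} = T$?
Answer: $20158 + 2 \sqrt{4865} \approx 20298.0$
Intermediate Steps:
$C{\left(A,D \right)} = -32$ ($C{\left(A,D \right)} = -4 - 28 = -32$)
$t = 2 \sqrt{4865}$ ($t = \sqrt{19460} = 2 \sqrt{4865} \approx 139.5$)
$\left(C{\left(95,c{\left(-4 \right)} \right)} + t\right) + 20190 = \left(-32 + 2 \sqrt{4865}\right) + 20190 = 20158 + 2 \sqrt{4865}$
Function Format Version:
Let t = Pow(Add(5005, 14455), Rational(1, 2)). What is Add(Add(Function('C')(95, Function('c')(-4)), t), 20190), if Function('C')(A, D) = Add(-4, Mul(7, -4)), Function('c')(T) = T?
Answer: Add(20158, Mul(2, Pow(4865, Rational(1, 2)))) ≈ 20298.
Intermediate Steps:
Function('C')(A, D) = -32 (Function('C')(A, D) = Add(-4, -28) = -32)
t = Mul(2, Pow(4865, Rational(1, 2))) (t = Pow(19460, Rational(1, 2)) = Mul(2, Pow(4865, Rational(1, 2))) ≈ 139.50)
Add(Add(Function('C')(95, Function('c')(-4)), t), 20190) = Add(Add(-32, Mul(2, Pow(4865, Rational(1, 2)))), 20190) = Add(20158, Mul(2, Pow(4865, Rational(1, 2))))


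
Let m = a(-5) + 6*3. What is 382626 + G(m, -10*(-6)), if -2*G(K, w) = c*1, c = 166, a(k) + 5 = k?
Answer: 382543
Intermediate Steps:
a(k) = -5 + k
m = 8 (m = (-5 - 5) + 6*3 = -10 + 18 = 8)
G(K, w) = -83
382626 + G(m, -10*(-6)) = 382626 - 83 = 382543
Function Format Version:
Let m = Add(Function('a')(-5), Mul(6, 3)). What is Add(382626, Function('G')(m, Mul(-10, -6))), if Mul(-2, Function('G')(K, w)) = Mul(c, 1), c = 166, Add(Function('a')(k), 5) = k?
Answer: 382543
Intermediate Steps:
Function('a')(k) = Add(-5, k)
m = 8 (m = Add(Add(-5, -5), Mul(6, 3)) = Add(-10, 18) = 8)
Function('G')(K, w) = -83 (Function('G')(K, w) = Mul(Rational(-1, 2), Mul(166, 1)) = Mul(Rational(-1, 2), 166) = -83)
Add(382626, Function('G')(m, Mul(-10, -6))) = Add(382626, -83) = 382543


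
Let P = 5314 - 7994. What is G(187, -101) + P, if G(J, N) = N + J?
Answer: -2594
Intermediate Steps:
P = -2680
G(J, N) = J + N
G(187, -101) + P = (187 - 101) - 2680 = 86 - 2680 = -2594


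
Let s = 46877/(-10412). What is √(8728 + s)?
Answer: √236428040577/5206 ≈ 93.400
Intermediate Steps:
s = -46877/10412 (s = 46877*(-1/10412) = -46877/10412 ≈ -4.5022)
√(8728 + s) = √(8728 - 46877/10412) = √(90829059/10412) = √236428040577/5206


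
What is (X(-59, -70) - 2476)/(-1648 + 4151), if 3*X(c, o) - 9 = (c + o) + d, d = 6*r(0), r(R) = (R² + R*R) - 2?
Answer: -2520/2503 ≈ -1.0068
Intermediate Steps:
r(R) = -2 + 2*R² (r(R) = (R² + R²) - 2 = 2*R² - 2 = -2 + 2*R²)
d = -12 (d = 6*(-2 + 2*0²) = 6*(-2 + 2*0) = 6*(-2 + 0) = 6*(-2) = -12)
X(c, o) = -1 + c/3 + o/3 (X(c, o) = 3 + ((c + o) - 12)/3 = 3 + (-12 + c + o)/3 = 3 + (-4 + c/3 + o/3) = -1 + c/3 + o/3)
(X(-59, -70) - 2476)/(-1648 + 4151) = ((-1 + (⅓)*(-59) + (⅓)*(-70)) - 2476)/(-1648 + 4151) = ((-1 - 59/3 - 70/3) - 2476)/2503 = (-44 - 2476)*(1/2503) = -2520*1/2503 = -2520/2503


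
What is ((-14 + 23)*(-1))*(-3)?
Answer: 27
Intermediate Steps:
((-14 + 23)*(-1))*(-3) = (9*(-1))*(-3) = -9*(-3) = 27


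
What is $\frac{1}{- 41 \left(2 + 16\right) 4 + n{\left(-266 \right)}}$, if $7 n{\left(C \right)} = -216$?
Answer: $- \frac{7}{20880} \approx -0.00033525$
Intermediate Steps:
$n{\left(C \right)} = - \frac{216}{7}$ ($n{\left(C \right)} = \frac{1}{7} \left(-216\right) = - \frac{216}{7}$)
$\frac{1}{- 41 \left(2 + 16\right) 4 + n{\left(-266 \right)}} = \frac{1}{- 41 \left(2 + 16\right) 4 - \frac{216}{7}} = \frac{1}{\left(-41\right) 18 \cdot 4 - \frac{216}{7}} = \frac{1}{\left(-738\right) 4 - \frac{216}{7}} = \frac{1}{-2952 - \frac{216}{7}} = \frac{1}{- \frac{20880}{7}} = - \frac{7}{20880}$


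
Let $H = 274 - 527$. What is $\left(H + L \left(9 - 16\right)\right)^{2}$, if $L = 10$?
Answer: $104329$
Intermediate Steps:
$H = -253$
$\left(H + L \left(9 - 16\right)\right)^{2} = \left(-253 + 10 \left(9 - 16\right)\right)^{2} = \left(-253 + 10 \left(-7\right)\right)^{2} = \left(-253 - 70\right)^{2} = \left(-323\right)^{2} = 104329$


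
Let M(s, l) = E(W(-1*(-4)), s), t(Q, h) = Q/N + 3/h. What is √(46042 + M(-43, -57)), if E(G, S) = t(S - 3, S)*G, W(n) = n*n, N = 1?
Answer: √83768730/43 ≈ 212.85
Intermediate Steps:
W(n) = n²
t(Q, h) = Q + 3/h (t(Q, h) = Q/1 + 3/h = Q*1 + 3/h = Q + 3/h)
E(G, S) = G*(-3 + S + 3/S) (E(G, S) = ((S - 3) + 3/S)*G = ((-3 + S) + 3/S)*G = (-3 + S + 3/S)*G = G*(-3 + S + 3/S))
M(s, l) = 16*(3 + s*(-3 + s))/s (M(s, l) = (-1*(-4))²*(3 + s*(-3 + s))/s = 4²*(3 + s*(-3 + s))/s = 16*(3 + s*(-3 + s))/s)
√(46042 + M(-43, -57)) = √(46042 + (-48 + 16*(-43) + 48/(-43))) = √(46042 + (-48 - 688 + 48*(-1/43))) = √(46042 + (-48 - 688 - 48/43)) = √(46042 - 31696/43) = √(1948110/43) = √83768730/43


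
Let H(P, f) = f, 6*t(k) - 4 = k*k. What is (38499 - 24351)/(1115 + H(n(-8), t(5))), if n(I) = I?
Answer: 84888/6719 ≈ 12.634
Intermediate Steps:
t(k) = ⅔ + k²/6 (t(k) = ⅔ + (k*k)/6 = ⅔ + k²/6)
(38499 - 24351)/(1115 + H(n(-8), t(5))) = (38499 - 24351)/(1115 + (⅔ + (⅙)*5²)) = 14148/(1115 + (⅔ + (⅙)*25)) = 14148/(1115 + (⅔ + 25/6)) = 14148/(1115 + 29/6) = 14148/(6719/6) = 14148*(6/6719) = 84888/6719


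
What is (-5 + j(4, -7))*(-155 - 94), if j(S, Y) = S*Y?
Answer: 8217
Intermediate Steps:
(-5 + j(4, -7))*(-155 - 94) = (-5 + 4*(-7))*(-155 - 94) = (-5 - 28)*(-249) = -33*(-249) = 8217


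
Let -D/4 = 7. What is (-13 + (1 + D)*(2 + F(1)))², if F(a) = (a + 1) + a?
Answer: 21904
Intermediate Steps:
F(a) = 1 + 2*a (F(a) = (1 + a) + a = 1 + 2*a)
D = -28 (D = -4*7 = -28)
(-13 + (1 + D)*(2 + F(1)))² = (-13 + (1 - 28)*(2 + (1 + 2*1)))² = (-13 - 27*(2 + (1 + 2)))² = (-13 - 27*(2 + 3))² = (-13 - 27*5)² = (-13 - 135)² = (-148)² = 21904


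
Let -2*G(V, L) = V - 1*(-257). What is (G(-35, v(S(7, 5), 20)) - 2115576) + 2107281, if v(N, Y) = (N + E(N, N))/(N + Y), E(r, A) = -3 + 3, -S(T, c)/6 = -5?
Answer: -8406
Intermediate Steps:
S(T, c) = 30 (S(T, c) = -6*(-5) = 30)
E(r, A) = 0
v(N, Y) = N/(N + Y) (v(N, Y) = (N + 0)/(N + Y) = N/(N + Y))
G(V, L) = -257/2 - V/2 (G(V, L) = -(V - 1*(-257))/2 = -(V + 257)/2 = -(257 + V)/2 = -257/2 - V/2)
(G(-35, v(S(7, 5), 20)) - 2115576) + 2107281 = ((-257/2 - 1/2*(-35)) - 2115576) + 2107281 = ((-257/2 + 35/2) - 2115576) + 2107281 = (-111 - 2115576) + 2107281 = -2115687 + 2107281 = -8406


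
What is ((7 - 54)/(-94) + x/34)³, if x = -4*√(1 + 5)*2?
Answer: 1441/2312 - 1251*√6/4913 ≈ -0.00044508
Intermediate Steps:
x = -8*√6 (x = -4*√6*2 = -8*√6 ≈ -19.596)
((7 - 54)/(-94) + x/34)³ = ((7 - 54)/(-94) - 8*√6/34)³ = (-47*(-1/94) - 8*√6*(1/34))³ = (½ - 4*√6/17)³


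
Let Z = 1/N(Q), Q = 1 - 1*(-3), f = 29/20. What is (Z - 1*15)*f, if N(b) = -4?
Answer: -1769/80 ≈ -22.112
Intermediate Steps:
f = 29/20 (f = 29*(1/20) = 29/20 ≈ 1.4500)
Q = 4 (Q = 1 + 3 = 4)
Z = -¼ (Z = 1/(-4) = -¼ ≈ -0.25000)
(Z - 1*15)*f = (-¼ - 1*15)*(29/20) = (-¼ - 15)*(29/20) = -61/4*29/20 = -1769/80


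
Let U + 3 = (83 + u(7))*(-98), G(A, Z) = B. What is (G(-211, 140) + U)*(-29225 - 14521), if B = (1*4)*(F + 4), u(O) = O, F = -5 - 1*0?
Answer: 386145942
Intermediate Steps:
F = -5 (F = -5 + 0 = -5)
B = -4 (B = (1*4)*(-5 + 4) = 4*(-1) = -4)
G(A, Z) = -4
U = -8823 (U = -3 + (83 + 7)*(-98) = -3 + 90*(-98) = -3 - 8820 = -8823)
(G(-211, 140) + U)*(-29225 - 14521) = (-4 - 8823)*(-29225 - 14521) = -8827*(-43746) = 386145942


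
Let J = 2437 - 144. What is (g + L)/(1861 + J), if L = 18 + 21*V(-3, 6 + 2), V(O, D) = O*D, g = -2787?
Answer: -3273/4154 ≈ -0.78792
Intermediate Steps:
J = 2293
V(O, D) = D*O
L = -486 (L = 18 + 21*((6 + 2)*(-3)) = 18 + 21*(8*(-3)) = 18 + 21*(-24) = 18 - 504 = -486)
(g + L)/(1861 + J) = (-2787 - 486)/(1861 + 2293) = -3273/4154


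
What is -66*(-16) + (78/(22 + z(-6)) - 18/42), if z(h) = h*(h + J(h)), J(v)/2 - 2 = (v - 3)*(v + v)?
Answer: 4662186/4417 ≈ 1055.5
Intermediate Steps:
J(v) = 4 + 4*v*(-3 + v) (J(v) = 4 + 2*((v - 3)*(v + v)) = 4 + 2*((-3 + v)*(2*v)) = 4 + 2*(2*v*(-3 + v)) = 4 + 4*v*(-3 + v))
z(h) = h*(4 - 11*h + 4*h²) (z(h) = h*(h + (4 - 12*h + 4*h²)) = h*(4 - 11*h + 4*h²))
-66*(-16) + (78/(22 + z(-6)) - 18/42) = -66*(-16) + (78/(22 - 6*(4 - 11*(-6) + 4*(-6)²)) - 18/42) = 1056 + (78/(22 - 6*(4 + 66 + 4*36)) - 18*1/42) = 1056 + (78/(22 - 6*(4 + 66 + 144)) - 3/7) = 1056 + (78/(22 - 6*214) - 3/7) = 1056 + (78/(22 - 1284) - 3/7) = 1056 + (78/(-1262) - 3/7) = 1056 + (78*(-1/1262) - 3/7) = 1056 + (-39/631 - 3/7) = 1056 - 2166/4417 = 4662186/4417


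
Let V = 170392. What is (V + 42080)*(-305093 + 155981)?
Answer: -31682124864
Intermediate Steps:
(V + 42080)*(-305093 + 155981) = (170392 + 42080)*(-305093 + 155981) = 212472*(-149112) = -31682124864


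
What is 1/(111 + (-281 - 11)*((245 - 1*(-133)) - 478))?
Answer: 1/29311 ≈ 3.4117e-5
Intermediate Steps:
1/(111 + (-281 - 11)*((245 - 1*(-133)) - 478)) = 1/(111 - 292*((245 + 133) - 478)) = 1/(111 - 292*(378 - 478)) = 1/(111 - 292*(-100)) = 1/(111 + 29200) = 1/29311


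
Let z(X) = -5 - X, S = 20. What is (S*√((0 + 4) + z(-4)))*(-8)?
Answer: -160*√3 ≈ -277.13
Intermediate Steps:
(S*√((0 + 4) + z(-4)))*(-8) = (20*√((0 + 4) + (-5 - 1*(-4))))*(-8) = (20*√(4 + (-5 + 4)))*(-8) = (20*√(4 - 1))*(-8) = (20*√3)*(-8) = -160*√3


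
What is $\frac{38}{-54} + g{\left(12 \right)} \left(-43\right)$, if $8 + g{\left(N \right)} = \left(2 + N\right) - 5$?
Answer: $- \frac{1180}{27} \approx -43.704$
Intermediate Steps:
$g{\left(N \right)} = -11 + N$ ($g{\left(N \right)} = -8 + \left(\left(2 + N\right) - 5\right) = -8 + \left(-3 + N\right) = -11 + N$)
$\frac{38}{-54} + g{\left(12 \right)} \left(-43\right) = \frac{38}{-54} + \left(-11 + 12\right) \left(-43\right) = 38 \left(- \frac{1}{54}\right) + 1 \left(-43\right) = - \frac{19}{27} - 43 = - \frac{1180}{27}$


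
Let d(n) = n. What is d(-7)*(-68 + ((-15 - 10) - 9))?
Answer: 714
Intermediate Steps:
d(-7)*(-68 + ((-15 - 10) - 9)) = -7*(-68 + ((-15 - 10) - 9)) = -7*(-68 + (-25 - 9)) = -7*(-68 - 34) = -7*(-102) = 714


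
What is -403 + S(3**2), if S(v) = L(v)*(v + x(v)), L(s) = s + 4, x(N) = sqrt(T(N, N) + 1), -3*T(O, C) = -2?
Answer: -286 + 13*sqrt(15)/3 ≈ -269.22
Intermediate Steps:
T(O, C) = 2/3 (T(O, C) = -1/3*(-2) = 2/3)
x(N) = sqrt(15)/3 (x(N) = sqrt(2/3 + 1) = sqrt(5/3) = sqrt(15)/3)
L(s) = 4 + s
S(v) = (4 + v)*(v + sqrt(15)/3)
-403 + S(3**2) = -403 + (4 + 3**2)*(sqrt(15) + 3*3**2)/3 = -403 + (4 + 9)*(sqrt(15) + 3*9)/3 = -403 + (1/3)*13*(sqrt(15) + 27) = -403 + (1/3)*13*(27 + sqrt(15)) = -403 + (117 + 13*sqrt(15)/3) = -286 + 13*sqrt(15)/3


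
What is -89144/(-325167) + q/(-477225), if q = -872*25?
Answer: 661738480/2069037621 ≈ 0.31983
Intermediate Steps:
q = -21800
-89144/(-325167) + q/(-477225) = -89144/(-325167) - 21800/(-477225) = -89144*(-1/325167) - 21800*(-1/477225) = 89144/325167 + 872/19089 = 661738480/2069037621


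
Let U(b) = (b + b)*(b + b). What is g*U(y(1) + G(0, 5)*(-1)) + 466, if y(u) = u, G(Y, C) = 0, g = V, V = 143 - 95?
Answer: 658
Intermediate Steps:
V = 48
g = 48
U(b) = 4*b² (U(b) = (2*b)*(2*b) = 4*b²)
g*U(y(1) + G(0, 5)*(-1)) + 466 = 48*(4*(1 + 0*(-1))²) + 466 = 48*(4*(1 + 0)²) + 466 = 48*(4*1²) + 466 = 48*(4*1) + 466 = 48*4 + 466 = 192 + 466 = 658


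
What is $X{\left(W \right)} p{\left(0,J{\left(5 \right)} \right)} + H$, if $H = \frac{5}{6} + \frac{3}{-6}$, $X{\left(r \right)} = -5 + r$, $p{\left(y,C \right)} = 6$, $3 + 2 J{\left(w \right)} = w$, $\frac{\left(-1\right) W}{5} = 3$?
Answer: $- \frac{359}{3} \approx -119.67$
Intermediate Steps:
$W = -15$ ($W = \left(-5\right) 3 = -15$)
$J{\left(w \right)} = - \frac{3}{2} + \frac{w}{2}$
$H = \frac{1}{3}$ ($H = 5 \cdot \frac{1}{6} + 3 \left(- \frac{1}{6}\right) = \frac{5}{6} - \frac{1}{2} = \frac{1}{3} \approx 0.33333$)
$X{\left(W \right)} p{\left(0,J{\left(5 \right)} \right)} + H = \left(-5 - 15\right) 6 + \frac{1}{3} = \left(-20\right) 6 + \frac{1}{3} = -120 + \frac{1}{3} = - \frac{359}{3}$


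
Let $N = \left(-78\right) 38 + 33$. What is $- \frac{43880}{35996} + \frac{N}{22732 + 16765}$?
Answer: $- \frac{459658159}{355433503} \approx -1.2932$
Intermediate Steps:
$N = -2931$ ($N = -2964 + 33 = -2931$)
$- \frac{43880}{35996} + \frac{N}{22732 + 16765} = - \frac{43880}{35996} - \frac{2931}{22732 + 16765} = \left(-43880\right) \frac{1}{35996} - \frac{2931}{39497} = - \frac{10970}{8999} - \frac{2931}{39497} = - \frac{459658159}{355433503}$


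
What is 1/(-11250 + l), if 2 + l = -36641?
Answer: -1/47893 ≈ -2.0880e-5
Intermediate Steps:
l = -36643 (l = -2 - 36641 = -36643)
1/(-11250 + l) = 1/(-11250 - 36643) = 1/(-47893) = -1/47893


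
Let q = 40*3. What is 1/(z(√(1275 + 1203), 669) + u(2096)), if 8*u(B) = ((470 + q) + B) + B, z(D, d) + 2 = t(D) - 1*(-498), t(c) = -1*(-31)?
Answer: 4/4499 ≈ 0.00088909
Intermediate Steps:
t(c) = 31
q = 120
z(D, d) = 527 (z(D, d) = -2 + (31 - 1*(-498)) = -2 + (31 + 498) = -2 + 529 = 527)
u(B) = 295/4 + B/4 (u(B) = (((470 + 120) + B) + B)/8 = ((590 + B) + B)/8 = (590 + 2*B)/8 = 295/4 + B/4)
1/(z(√(1275 + 1203), 669) + u(2096)) = 1/(527 + (295/4 + (¼)*2096)) = 1/(527 + (295/4 + 524)) = 1/(527 + 2391/4) = 1/(4499/4) = 4/4499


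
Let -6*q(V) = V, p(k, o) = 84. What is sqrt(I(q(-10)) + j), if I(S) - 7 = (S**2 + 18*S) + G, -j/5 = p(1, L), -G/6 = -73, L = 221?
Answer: 2*sqrt(130)/3 ≈ 7.6012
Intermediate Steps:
G = 438 (G = -6*(-73) = 438)
j = -420 (j = -5*84 = -420)
q(V) = -V/6
I(S) = 445 + S**2 + 18*S (I(S) = 7 + ((S**2 + 18*S) + 438) = 7 + (438 + S**2 + 18*S) = 445 + S**2 + 18*S)
sqrt(I(q(-10)) + j) = sqrt((445 + (-1/6*(-10))**2 + 18*(-1/6*(-10))) - 420) = sqrt((445 + (5/3)**2 + 18*(5/3)) - 420) = sqrt((445 + 25/9 + 30) - 420) = sqrt(4300/9 - 420) = sqrt(520/9) = 2*sqrt(130)/3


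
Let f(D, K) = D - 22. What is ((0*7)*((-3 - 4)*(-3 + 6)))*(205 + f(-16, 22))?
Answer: 0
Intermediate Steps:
f(D, K) = -22 + D
((0*7)*((-3 - 4)*(-3 + 6)))*(205 + f(-16, 22)) = ((0*7)*((-3 - 4)*(-3 + 6)))*(205 + (-22 - 16)) = (0*(-7*3))*(205 - 38) = (0*(-21))*167 = 0*167 = 0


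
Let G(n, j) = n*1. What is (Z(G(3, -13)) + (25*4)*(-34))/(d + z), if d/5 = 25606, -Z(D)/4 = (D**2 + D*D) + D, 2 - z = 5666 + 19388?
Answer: -1742/51489 ≈ -0.033832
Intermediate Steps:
G(n, j) = n
z = -25052 (z = 2 - (5666 + 19388) = 2 - 1*25054 = 2 - 25054 = -25052)
Z(D) = -8*D**2 - 4*D (Z(D) = -4*((D**2 + D*D) + D) = -4*((D**2 + D**2) + D) = -4*(2*D**2 + D) = -4*(D + 2*D**2) = -8*D**2 - 4*D)
d = 128030 (d = 5*25606 = 128030)
(Z(G(3, -13)) + (25*4)*(-34))/(d + z) = (-4*3*(1 + 2*3) + (25*4)*(-34))/(128030 - 25052) = (-4*3*(1 + 6) + 100*(-34))/102978 = (-4*3*7 - 3400)*(1/102978) = (-84 - 3400)*(1/102978) = -3484*1/102978 = -1742/51489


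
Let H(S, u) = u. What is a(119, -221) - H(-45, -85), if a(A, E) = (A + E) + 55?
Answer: 38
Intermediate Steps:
a(A, E) = 55 + A + E
a(119, -221) - H(-45, -85) = (55 + 119 - 221) - 1*(-85) = -47 + 85 = 38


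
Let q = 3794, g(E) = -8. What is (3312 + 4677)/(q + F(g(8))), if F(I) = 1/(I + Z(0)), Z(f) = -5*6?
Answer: 101194/48057 ≈ 2.1057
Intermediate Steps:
Z(f) = -30
F(I) = 1/(-30 + I) (F(I) = 1/(I - 30) = 1/(-30 + I))
(3312 + 4677)/(q + F(g(8))) = (3312 + 4677)/(3794 + 1/(-30 - 8)) = 7989/(3794 + 1/(-38)) = 7989/(3794 - 1/38) = 7989/(144171/38) = 7989*(38/144171) = 101194/48057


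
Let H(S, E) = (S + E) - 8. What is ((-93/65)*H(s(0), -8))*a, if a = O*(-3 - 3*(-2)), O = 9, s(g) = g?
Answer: 40176/65 ≈ 618.09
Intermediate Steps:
H(S, E) = -8 + E + S (H(S, E) = (E + S) - 8 = -8 + E + S)
a = 27 (a = 9*(-3 - 3*(-2)) = 9*(-3 + 6) = 9*3 = 27)
((-93/65)*H(s(0), -8))*a = ((-93/65)*(-8 - 8 + 0))*27 = (-93*1/65*(-16))*27 = -93/65*(-16)*27 = (1488/65)*27 = 40176/65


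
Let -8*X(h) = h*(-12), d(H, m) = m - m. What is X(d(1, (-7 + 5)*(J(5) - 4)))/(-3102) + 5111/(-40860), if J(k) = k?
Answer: -5111/40860 ≈ -0.12509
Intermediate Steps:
d(H, m) = 0
X(h) = 3*h/2 (X(h) = -h*(-12)/8 = -(-3)*h/2 = 3*h/2)
X(d(1, (-7 + 5)*(J(5) - 4)))/(-3102) + 5111/(-40860) = ((3/2)*0)/(-3102) + 5111/(-40860) = 0*(-1/3102) + 5111*(-1/40860) = 0 - 5111/40860 = -5111/40860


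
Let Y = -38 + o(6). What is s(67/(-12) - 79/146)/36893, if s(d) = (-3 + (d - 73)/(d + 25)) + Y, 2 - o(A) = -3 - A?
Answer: -565363/610025755 ≈ -0.00092679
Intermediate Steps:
o(A) = 5 + A (o(A) = 2 - (-3 - A) = 2 + (3 + A) = 5 + A)
Y = -27 (Y = -38 + (5 + 6) = -38 + 11 = -27)
s(d) = -30 + (-73 + d)/(25 + d) (s(d) = (-3 + (d - 73)/(d + 25)) - 27 = (-3 + (-73 + d)/(25 + d)) - 27 = -30 + (-73 + d)/(25 + d))
s(67/(-12) - 79/146)/36893 = ((-823 - 29*(67/(-12) - 79/146))/(25 + (67/(-12) - 79/146)))/36893 = ((-823 - 29*(67*(-1/12) - 79*1/146))/(25 + (67*(-1/12) - 79*1/146)))*(1/36893) = ((-823 - 29*(-67/12 - 79/146))/(25 + (-67/12 - 79/146)))*(1/36893) = ((-823 - 29*(-5365/876))/(25 - 5365/876))*(1/36893) = ((-823 + 155585/876)/(16535/876))*(1/36893) = ((876/16535)*(-565363/876))*(1/36893) = -565363/16535*1/36893 = -565363/610025755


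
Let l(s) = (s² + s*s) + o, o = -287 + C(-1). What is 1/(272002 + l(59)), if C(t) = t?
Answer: 1/278676 ≈ 3.5884e-6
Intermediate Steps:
o = -288 (o = -287 - 1 = -288)
l(s) = -288 + 2*s² (l(s) = (s² + s*s) - 288 = (s² + s²) - 288 = 2*s² - 288 = -288 + 2*s²)
1/(272002 + l(59)) = 1/(272002 + (-288 + 2*59²)) = 1/(272002 + (-288 + 2*3481)) = 1/(272002 + (-288 + 6962)) = 1/(272002 + 6674) = 1/278676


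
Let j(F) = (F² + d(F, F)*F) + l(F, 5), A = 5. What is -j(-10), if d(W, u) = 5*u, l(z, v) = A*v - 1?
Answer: -624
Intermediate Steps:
l(z, v) = -1 + 5*v (l(z, v) = 5*v - 1 = -1 + 5*v)
j(F) = 24 + 6*F² (j(F) = (F² + (5*F)*F) + (-1 + 5*5) = (F² + 5*F²) + (-1 + 25) = 6*F² + 24 = 24 + 6*F²)
-j(-10) = -(24 + 6*(-10)²) = -(24 + 6*100) = -(24 + 600) = -1*624 = -624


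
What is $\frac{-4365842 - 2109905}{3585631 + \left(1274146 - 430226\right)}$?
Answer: $- \frac{6475747}{4429551} \approx -1.4619$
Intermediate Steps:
$\frac{-4365842 - 2109905}{3585631 + \left(1274146 - 430226\right)} = - \frac{6475747}{3585631 + \left(1274146 - 430226\right)} = - \frac{6475747}{3585631 + 843920} = - \frac{6475747}{4429551}$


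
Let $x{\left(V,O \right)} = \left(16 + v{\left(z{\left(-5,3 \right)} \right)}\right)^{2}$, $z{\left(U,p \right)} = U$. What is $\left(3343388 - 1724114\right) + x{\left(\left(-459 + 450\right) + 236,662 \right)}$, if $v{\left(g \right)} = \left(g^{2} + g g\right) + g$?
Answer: $1622995$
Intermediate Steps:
$v{\left(g \right)} = g + 2 g^{2}$ ($v{\left(g \right)} = \left(g^{2} + g^{2}\right) + g = 2 g^{2} + g = g + 2 g^{2}$)
$x{\left(V,O \right)} = 3721$ ($x{\left(V,O \right)} = \left(16 - 5 \left(1 + 2 \left(-5\right)\right)\right)^{2} = \left(16 - 5 \left(1 - 10\right)\right)^{2} = \left(16 - -45\right)^{2} = \left(16 + 45\right)^{2} = 61^{2} = 3721$)
$\left(3343388 - 1724114\right) + x{\left(\left(-459 + 450\right) + 236,662 \right)} = \left(3343388 - 1724114\right) + 3721 = 1619274 + 3721 = 1622995$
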